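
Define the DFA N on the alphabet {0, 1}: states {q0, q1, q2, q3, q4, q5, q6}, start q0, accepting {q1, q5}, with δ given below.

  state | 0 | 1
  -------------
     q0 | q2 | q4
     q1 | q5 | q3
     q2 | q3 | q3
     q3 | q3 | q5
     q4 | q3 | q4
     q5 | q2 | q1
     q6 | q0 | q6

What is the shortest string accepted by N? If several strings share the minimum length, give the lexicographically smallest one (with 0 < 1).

A breadth-first search from q0 reaches an accepting state first via the path q0 → q2 → q3 → q5 on input 001.
No string of length < 3 is accepted (BFS exhausts all shorter strings without reaching an accepting state), and 001 is the lexicographically least accepting string of length 3.

001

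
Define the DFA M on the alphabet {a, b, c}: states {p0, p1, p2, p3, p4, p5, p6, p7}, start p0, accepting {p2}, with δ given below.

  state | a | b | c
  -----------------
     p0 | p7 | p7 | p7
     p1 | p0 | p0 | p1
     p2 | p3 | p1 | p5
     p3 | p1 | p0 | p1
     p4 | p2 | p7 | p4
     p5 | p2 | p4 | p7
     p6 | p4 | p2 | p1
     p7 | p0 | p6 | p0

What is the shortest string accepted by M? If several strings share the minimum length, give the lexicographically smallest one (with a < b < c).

A breadth-first search from p0 reaches an accepting state first via the path p0 → p7 → p6 → p2 on input abb.
No string of length < 3 is accepted (BFS exhausts all shorter strings without reaching an accepting state), and abb is the lexicographically least accepting string of length 3.

abb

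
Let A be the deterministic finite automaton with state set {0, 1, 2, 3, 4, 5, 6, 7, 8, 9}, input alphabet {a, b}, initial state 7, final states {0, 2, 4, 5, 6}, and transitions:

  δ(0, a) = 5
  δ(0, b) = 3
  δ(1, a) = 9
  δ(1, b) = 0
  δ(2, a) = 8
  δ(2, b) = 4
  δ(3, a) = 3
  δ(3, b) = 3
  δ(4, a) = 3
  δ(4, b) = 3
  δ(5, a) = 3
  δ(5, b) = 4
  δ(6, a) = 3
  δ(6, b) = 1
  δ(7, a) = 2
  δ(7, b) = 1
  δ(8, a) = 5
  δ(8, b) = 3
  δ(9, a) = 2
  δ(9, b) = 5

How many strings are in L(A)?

13

The useful subgraph on states {0, 1, 2, 4, 5, 7, 8, 9} is acyclic, so L(A) is finite; the longest accepting path visits 7 useful states, giving maximum string length 6.
Counting accepting paths from 7 by length: 1 of length 1, 2 of length 2, 4 of length 3, 4 of length 4, 1 of length 5, 1 of length 6. Total 13.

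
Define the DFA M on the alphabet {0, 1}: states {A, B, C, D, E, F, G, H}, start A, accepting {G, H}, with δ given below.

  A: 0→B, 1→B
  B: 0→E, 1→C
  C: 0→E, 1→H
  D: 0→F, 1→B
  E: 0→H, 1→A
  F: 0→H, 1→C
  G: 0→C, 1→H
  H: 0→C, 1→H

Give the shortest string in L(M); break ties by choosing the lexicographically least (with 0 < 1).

000

A breadth-first search from A reaches an accepting state first via the path A → B → E → H on input 000.
No string of length < 3 is accepted (BFS exhausts all shorter strings without reaching an accepting state), and 000 is the lexicographically least accepting string of length 3.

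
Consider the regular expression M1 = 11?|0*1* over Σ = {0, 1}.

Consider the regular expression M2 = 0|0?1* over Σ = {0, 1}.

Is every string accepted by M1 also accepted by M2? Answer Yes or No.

No

The string 00 is in L(M1) but not in L(M2).
So L(M1) ⊄ L(M2).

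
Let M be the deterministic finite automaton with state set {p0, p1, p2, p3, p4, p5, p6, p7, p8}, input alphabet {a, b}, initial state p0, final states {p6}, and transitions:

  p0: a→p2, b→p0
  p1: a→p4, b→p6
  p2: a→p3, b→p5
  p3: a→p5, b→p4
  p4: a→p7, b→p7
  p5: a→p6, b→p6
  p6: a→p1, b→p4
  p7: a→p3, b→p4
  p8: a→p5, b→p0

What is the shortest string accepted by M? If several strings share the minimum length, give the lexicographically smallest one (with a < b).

aba

A breadth-first search from p0 reaches an accepting state first via the path p0 → p2 → p5 → p6 on input aba.
No string of length < 3 is accepted (BFS exhausts all shorter strings without reaching an accepting state), and aba is the lexicographically least accepting string of length 3.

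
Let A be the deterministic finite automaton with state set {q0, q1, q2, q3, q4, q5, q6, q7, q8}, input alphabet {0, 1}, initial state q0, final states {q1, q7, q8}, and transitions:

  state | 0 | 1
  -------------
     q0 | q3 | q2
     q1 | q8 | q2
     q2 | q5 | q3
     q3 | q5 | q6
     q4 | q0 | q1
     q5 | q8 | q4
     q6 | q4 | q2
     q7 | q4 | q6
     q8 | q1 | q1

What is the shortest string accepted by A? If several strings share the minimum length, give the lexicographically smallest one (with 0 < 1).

A breadth-first search from q0 reaches an accepting state first via the path q0 → q3 → q5 → q8 on input 000.
No string of length < 3 is accepted (BFS exhausts all shorter strings without reaching an accepting state), and 000 is the lexicographically least accepting string of length 3.

000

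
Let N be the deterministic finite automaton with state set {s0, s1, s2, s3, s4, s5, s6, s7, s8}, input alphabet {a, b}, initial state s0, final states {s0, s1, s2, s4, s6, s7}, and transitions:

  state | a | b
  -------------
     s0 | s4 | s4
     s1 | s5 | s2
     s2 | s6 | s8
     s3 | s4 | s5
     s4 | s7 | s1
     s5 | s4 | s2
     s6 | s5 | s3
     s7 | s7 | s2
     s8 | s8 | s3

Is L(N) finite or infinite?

State s8 is reachable from the start and can reach an accepting state, and it lies on the cycle s8 → s8.
Traversing that cycle any number of times yields accepted strings of unbounded length, so the language is infinite.

infinite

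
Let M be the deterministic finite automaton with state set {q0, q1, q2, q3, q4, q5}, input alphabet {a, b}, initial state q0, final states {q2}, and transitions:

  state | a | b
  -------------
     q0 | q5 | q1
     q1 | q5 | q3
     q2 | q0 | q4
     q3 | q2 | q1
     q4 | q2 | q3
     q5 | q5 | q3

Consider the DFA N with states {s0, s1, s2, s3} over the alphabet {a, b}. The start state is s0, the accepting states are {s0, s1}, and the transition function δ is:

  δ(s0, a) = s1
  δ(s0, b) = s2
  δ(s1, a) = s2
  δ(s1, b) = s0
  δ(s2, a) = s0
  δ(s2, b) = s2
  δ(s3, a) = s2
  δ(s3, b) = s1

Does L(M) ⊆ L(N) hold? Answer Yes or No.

Yes

Exploring the product automaton M × N from the start pair (q0, s0), following both machines on each input symbol, reaches 14 state pairs: (q0, s0), (q5, s1), (q1, s2), (q5, s2), (q3, s0), (q5, s0), (q3, s2), (q2, s1), (q2, s0), (q0, s2), (q4, s0), (q0, s1), (q4, s2), (q1, s0).
M accepts in {q2} and N accepts in {s0, s1}. The reachable pairs whose M-component is accepting are (q2, s1), (q2, s0); in each of them the N-component is accepting too, so the product for L(M) \ L(N) (M-component accepting, N-component rejecting) has no reachable accepting pair and the difference is empty.
Hence every string in L(M) is also in L(N).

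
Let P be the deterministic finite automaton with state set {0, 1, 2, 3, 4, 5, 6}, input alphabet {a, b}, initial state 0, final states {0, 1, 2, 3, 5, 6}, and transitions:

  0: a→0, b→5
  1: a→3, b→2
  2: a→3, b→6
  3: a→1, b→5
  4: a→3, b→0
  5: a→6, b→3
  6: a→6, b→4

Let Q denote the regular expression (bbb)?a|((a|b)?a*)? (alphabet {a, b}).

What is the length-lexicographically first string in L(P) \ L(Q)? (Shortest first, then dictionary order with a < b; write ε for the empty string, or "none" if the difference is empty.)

ab

The string ab is accepted by P but not by Q.
No shorter string lies in the difference, and ab is the lexicographically first length-2 string in L(P) \ L(Q).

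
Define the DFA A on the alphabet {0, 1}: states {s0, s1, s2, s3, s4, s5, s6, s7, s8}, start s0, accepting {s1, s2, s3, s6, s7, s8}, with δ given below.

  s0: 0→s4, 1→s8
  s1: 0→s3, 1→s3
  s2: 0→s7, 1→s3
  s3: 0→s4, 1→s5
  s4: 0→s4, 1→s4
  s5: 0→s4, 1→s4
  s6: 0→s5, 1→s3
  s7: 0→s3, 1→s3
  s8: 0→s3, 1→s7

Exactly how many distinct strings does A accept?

5

The useful subgraph on states {s0, s3, s7, s8} is acyclic, so L(A) is finite; the longest accepting path visits 4 useful states, giving maximum string length 3.
Counting accepting paths from s0 by length: 1 of length 1, 2 of length 2, 2 of length 3. Total 5.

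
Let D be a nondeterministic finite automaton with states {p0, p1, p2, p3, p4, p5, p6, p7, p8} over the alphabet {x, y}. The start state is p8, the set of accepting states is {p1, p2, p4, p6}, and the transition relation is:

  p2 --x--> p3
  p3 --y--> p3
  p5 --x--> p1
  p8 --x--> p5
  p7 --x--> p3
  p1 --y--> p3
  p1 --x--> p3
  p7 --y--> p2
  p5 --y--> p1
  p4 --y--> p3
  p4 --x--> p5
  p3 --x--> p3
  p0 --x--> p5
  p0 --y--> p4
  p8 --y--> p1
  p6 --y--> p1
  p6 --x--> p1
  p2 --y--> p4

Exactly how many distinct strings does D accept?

3

The useful subgraph on states {p1, p5, p8} is acyclic, so L(D) is finite; the longest accepting path visits 3 useful states, giving maximum string length 2.
Counting accepting paths from p8 by length: 1 of length 1, 2 of length 2. Total 3.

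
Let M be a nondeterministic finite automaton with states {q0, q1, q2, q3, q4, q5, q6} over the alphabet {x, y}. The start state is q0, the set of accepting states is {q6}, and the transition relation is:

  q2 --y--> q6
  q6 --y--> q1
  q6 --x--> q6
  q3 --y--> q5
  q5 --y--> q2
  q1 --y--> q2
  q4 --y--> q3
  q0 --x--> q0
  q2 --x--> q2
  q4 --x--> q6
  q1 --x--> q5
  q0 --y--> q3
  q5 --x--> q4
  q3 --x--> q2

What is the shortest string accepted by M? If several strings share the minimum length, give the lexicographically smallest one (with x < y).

yxy

A breadth-first search from q0 reaches an accepting state first via the path q0 → q3 → q2 → q6 on input yxy.
No string of length < 3 is accepted (BFS exhausts all shorter strings without reaching an accepting state), and yxy is the lexicographically least accepting string of length 3.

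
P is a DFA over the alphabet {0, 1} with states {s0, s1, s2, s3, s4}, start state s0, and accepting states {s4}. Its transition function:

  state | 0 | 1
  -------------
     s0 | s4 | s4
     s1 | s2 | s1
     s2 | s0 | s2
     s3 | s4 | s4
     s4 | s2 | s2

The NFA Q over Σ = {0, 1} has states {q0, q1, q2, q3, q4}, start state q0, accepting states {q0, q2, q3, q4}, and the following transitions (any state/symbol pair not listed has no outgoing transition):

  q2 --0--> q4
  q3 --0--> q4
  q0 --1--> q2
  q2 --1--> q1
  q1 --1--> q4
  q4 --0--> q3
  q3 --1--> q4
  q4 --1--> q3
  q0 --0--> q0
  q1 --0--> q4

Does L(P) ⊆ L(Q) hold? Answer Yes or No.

Yes

Exploring the product automaton P × Q from the start pair (s0, q0), following both machines on each input symbol, reaches 12 state pairs: (s0, q0), (s4, q0), (s4, q2), (s2, q0), (s2, q2), (s2, q4), (s2, q1), (s0, q4), (s0, q3), (s2, q3), (s4, q3), (s4, q4).
P accepts in {s4} and Q accepts in {q0, q2, q3, q4}. The reachable pairs whose P-component is accepting are (s4, q0), (s4, q2), (s4, q3), (s4, q4); in each of them the Q-component is accepting too, so the product for L(P) \ L(Q) (P-component accepting, Q-component rejecting) has no reachable accepting pair and the difference is empty.
Hence every string in L(P) is also in L(Q).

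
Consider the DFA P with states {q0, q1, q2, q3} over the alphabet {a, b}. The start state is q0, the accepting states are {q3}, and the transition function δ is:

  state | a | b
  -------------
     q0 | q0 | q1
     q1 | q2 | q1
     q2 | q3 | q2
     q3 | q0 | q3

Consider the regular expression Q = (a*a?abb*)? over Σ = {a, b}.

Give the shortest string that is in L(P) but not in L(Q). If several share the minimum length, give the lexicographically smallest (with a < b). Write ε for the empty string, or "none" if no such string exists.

baa

The string baa is accepted by P but not by Q.
No shorter string lies in the difference, and baa is the lexicographically first length-3 string in L(P) \ L(Q).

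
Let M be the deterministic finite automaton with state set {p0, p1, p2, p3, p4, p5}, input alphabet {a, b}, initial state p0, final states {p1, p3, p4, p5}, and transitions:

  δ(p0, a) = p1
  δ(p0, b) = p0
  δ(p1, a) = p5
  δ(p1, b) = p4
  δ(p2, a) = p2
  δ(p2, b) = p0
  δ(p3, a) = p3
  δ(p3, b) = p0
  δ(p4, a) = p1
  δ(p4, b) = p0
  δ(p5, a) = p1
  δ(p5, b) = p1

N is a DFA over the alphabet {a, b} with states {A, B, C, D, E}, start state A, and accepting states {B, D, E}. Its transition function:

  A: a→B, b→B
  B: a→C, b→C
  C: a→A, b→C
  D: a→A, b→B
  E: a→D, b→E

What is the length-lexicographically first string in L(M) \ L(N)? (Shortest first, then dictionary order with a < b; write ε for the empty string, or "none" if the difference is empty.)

aa

The string aa is accepted by M but not by N.
No shorter string lies in the difference, and aa is the lexicographically first length-2 string in L(M) \ L(N).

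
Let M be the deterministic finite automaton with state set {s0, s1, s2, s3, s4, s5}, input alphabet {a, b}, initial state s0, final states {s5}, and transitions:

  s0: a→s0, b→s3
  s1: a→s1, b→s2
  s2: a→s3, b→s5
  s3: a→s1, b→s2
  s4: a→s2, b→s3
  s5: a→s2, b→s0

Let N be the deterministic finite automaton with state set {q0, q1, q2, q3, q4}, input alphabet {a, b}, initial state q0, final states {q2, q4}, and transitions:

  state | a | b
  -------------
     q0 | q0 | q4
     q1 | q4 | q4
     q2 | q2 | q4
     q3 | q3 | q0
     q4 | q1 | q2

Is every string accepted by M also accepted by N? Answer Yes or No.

Exploring the product automaton M × N from the start pair (s0, q0), following both machines on each input symbol, reaches 15 state pairs: (s0, q0), (s3, q4), (s1, q1), (s2, q2), (s1, q4), (s2, q4), (s3, q2), (s5, q4), (s3, q1), (s5, q2), (s1, q2), (s2, q1), (s0, q2), (s0, q4), (s0, q1).
M accepts in {s5} and N accepts in {q2, q4}. The reachable pairs whose M-component is accepting are (s5, q4), (s5, q2); in each of them the N-component is accepting too, so the product for L(M) \ L(N) (M-component accepting, N-component rejecting) has no reachable accepting pair and the difference is empty.
Hence every string in L(M) is also in L(N).

Yes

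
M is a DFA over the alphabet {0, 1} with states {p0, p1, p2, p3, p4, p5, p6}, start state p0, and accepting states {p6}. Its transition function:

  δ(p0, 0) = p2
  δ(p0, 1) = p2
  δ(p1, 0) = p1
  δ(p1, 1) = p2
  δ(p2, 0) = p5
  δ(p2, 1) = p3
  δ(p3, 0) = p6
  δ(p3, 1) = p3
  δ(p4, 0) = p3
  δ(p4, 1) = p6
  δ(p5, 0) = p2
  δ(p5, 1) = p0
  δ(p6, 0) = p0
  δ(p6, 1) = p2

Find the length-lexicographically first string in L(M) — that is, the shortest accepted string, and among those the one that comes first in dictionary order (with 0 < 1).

010

A breadth-first search from p0 reaches an accepting state first via the path p0 → p2 → p3 → p6 on input 010.
No string of length < 3 is accepted (BFS exhausts all shorter strings without reaching an accepting state), and 010 is the lexicographically least accepting string of length 3.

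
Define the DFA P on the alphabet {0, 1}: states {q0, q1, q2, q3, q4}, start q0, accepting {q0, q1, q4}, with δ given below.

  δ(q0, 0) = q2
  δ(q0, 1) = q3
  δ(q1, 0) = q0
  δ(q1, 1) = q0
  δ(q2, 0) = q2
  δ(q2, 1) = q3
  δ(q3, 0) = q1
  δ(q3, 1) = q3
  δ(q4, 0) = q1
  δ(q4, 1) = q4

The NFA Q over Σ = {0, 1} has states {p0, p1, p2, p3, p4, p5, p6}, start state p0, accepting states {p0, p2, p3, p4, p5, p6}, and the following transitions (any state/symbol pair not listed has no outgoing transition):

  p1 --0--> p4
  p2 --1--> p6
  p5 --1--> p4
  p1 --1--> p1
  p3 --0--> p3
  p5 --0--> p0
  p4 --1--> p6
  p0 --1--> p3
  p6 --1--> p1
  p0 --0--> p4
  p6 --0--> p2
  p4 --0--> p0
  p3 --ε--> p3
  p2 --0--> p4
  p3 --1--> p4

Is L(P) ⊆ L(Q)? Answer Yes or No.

Yes

Exploring the product automaton P × Q from the start pair (q0, p0), following both machines on each input symbol, reaches 16 state pairs: (q0, p0), (q2, p4), (q3, p3), (q2, p0), (q3, p6), (q1, p3), (q3, p4), (q1, p2), (q3, p1), (q0, p3), (q0, p4), (q1, p0), (q0, p6), (q1, p4), (q2, p3), (q2, p2).
P accepts in {q0, q1, q4} and Q accepts in {p0, p2, p3, p4, p5, p6}. The reachable pairs whose P-component is accepting are (q0, p0), (q1, p3), (q1, p2), (q0, p3), (q0, p4), (q1, p0), (q0, p6), (q1, p4); in each of them the Q-component is accepting too, so the product for L(P) \ L(Q) (P-component accepting, Q-component rejecting) has no reachable accepting pair and the difference is empty.
Hence every string in L(P) is also in L(Q).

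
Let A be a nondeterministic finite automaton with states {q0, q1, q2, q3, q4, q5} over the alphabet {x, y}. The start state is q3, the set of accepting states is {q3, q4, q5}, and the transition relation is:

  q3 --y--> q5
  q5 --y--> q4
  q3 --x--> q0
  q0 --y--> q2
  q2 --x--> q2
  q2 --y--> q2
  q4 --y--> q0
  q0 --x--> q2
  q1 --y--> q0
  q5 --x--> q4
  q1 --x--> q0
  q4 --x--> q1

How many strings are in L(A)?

The useful subgraph on states {q3, q4, q5} is acyclic, so L(A) is finite; the longest accepting path visits 3 useful states, giving maximum string length 2.
Counting accepting paths from q3 by length: 1 of length 0, 1 of length 1, 2 of length 2. Total 4.

4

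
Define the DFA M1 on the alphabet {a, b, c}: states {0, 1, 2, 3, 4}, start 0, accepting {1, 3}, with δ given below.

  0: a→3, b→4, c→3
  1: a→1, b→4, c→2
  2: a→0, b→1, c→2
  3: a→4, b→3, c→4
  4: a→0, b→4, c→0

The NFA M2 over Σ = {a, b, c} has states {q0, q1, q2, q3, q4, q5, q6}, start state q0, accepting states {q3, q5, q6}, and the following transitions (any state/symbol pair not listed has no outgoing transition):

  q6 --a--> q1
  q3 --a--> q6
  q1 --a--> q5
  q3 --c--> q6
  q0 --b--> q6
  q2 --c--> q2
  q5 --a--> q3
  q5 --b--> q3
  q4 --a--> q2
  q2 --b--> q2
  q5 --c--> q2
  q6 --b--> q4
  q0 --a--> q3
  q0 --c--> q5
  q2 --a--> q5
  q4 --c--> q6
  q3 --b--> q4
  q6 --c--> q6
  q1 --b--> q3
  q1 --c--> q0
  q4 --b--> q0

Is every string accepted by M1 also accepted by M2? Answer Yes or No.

No

The string ab is in L(M1) but not in L(M2).
So L(M1) ⊄ L(M2).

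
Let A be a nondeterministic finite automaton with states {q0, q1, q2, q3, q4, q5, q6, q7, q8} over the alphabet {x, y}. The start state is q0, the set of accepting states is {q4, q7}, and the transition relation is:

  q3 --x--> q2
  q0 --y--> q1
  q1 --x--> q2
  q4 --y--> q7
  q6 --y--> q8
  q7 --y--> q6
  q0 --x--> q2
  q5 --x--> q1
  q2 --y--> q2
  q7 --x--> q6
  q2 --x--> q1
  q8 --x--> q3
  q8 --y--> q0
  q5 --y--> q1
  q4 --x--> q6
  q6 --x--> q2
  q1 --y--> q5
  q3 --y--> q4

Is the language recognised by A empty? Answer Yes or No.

The states reachable from the start state are {q0, q1, q2, q5}.
None of the accepting states {q4, q7} is reachable, so no string is accepted and L(A) = ∅.

Yes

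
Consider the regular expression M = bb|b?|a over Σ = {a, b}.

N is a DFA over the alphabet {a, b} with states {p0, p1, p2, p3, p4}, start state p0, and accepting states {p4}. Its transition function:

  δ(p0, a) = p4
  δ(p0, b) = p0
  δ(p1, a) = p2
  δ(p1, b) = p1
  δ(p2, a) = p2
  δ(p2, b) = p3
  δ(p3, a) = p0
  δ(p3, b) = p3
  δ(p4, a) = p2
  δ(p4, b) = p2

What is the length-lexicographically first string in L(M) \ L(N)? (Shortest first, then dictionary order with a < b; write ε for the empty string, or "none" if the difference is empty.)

The empty string ε is accepted by M but not by N.
Since ε is the unique shortest string, it is the required witness.

ε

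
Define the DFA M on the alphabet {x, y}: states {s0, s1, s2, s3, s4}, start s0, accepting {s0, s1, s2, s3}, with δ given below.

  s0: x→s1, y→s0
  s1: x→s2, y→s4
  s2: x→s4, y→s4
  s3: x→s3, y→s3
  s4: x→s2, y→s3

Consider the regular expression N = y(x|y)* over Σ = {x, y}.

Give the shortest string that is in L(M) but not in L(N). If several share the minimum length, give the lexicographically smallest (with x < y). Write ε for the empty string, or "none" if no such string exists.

ε

The empty string ε is accepted by M but not by N.
Since ε is the unique shortest string, it is the required witness.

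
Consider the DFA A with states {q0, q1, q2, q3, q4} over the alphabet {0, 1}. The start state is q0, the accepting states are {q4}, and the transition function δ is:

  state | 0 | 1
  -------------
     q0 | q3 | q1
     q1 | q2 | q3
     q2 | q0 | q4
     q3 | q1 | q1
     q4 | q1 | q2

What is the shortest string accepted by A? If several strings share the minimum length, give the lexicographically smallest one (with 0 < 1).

101

A breadth-first search from q0 reaches an accepting state first via the path q0 → q1 → q2 → q4 on input 101.
No string of length < 3 is accepted (BFS exhausts all shorter strings without reaching an accepting state), and 101 is the lexicographically least accepting string of length 3.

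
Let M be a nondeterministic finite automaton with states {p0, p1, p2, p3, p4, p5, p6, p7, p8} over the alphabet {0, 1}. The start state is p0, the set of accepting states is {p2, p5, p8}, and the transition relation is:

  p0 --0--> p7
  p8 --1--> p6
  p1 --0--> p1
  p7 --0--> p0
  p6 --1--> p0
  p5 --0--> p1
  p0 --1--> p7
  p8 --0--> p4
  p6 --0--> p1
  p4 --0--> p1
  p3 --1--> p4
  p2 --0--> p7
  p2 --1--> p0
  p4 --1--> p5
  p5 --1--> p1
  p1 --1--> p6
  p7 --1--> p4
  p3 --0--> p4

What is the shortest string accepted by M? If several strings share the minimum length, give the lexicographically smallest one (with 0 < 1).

A breadth-first search from p0 reaches an accepting state first via the path p0 → p7 → p4 → p5 on input 011.
No string of length < 3 is accepted (BFS exhausts all shorter strings without reaching an accepting state), and 011 is the lexicographically least accepting string of length 3.

011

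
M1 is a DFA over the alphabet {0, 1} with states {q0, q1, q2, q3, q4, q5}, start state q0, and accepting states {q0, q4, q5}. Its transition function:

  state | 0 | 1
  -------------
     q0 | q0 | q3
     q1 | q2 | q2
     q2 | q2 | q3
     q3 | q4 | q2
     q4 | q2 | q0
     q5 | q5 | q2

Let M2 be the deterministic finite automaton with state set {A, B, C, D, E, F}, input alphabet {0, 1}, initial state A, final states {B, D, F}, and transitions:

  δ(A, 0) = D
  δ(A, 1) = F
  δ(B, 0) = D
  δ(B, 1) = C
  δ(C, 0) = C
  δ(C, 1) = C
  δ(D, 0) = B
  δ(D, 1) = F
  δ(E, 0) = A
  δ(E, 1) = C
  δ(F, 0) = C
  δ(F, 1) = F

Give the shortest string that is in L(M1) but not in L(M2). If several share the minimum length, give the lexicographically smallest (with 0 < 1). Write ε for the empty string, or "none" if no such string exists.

ε

The empty string ε is accepted by M1 but not by M2.
Since ε is the unique shortest string, it is the required witness.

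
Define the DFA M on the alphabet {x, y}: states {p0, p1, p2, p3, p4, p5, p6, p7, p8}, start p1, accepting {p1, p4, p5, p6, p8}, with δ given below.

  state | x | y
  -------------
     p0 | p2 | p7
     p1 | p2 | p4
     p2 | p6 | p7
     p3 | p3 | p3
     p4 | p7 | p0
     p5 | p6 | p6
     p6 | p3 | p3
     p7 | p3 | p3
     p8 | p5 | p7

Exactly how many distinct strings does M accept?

4

The useful subgraph on states {p0, p1, p2, p4, p6} is acyclic, so L(M) is finite; the longest accepting path visits 5 useful states, giving maximum string length 4.
Counting accepting paths from p1 by length: 1 of length 0, 1 of length 1, 1 of length 2, 1 of length 4. Total 4.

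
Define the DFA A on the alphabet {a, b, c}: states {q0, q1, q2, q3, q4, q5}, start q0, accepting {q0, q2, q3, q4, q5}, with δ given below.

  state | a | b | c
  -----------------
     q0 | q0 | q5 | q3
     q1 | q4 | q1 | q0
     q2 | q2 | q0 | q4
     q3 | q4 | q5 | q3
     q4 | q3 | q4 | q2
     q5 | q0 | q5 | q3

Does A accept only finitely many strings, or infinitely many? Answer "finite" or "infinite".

State q0 is reachable from the start and can reach an accepting state, and it lies on the cycle q0 → q0.
Traversing that cycle any number of times yields accepted strings of unbounded length, so the language is infinite.

infinite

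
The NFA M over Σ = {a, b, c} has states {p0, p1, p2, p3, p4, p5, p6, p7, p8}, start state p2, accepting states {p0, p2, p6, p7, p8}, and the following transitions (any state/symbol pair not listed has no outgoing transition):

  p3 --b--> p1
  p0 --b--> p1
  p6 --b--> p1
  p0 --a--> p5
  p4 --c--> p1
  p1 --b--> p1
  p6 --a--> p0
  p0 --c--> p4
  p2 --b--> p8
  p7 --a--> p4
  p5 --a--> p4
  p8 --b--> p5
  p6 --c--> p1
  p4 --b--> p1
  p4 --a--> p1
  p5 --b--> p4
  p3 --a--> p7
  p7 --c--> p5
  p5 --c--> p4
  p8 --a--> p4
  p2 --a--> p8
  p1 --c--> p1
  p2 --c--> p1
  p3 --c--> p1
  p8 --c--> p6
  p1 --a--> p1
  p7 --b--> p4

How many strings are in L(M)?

The useful subgraph on states {p0, p2, p6, p8} is acyclic, so L(M) is finite; the longest accepting path visits 4 useful states, giving maximum string length 3.
Counting accepting paths from p2 by length: 1 of length 0, 2 of length 1, 2 of length 2, 2 of length 3. Total 7.

7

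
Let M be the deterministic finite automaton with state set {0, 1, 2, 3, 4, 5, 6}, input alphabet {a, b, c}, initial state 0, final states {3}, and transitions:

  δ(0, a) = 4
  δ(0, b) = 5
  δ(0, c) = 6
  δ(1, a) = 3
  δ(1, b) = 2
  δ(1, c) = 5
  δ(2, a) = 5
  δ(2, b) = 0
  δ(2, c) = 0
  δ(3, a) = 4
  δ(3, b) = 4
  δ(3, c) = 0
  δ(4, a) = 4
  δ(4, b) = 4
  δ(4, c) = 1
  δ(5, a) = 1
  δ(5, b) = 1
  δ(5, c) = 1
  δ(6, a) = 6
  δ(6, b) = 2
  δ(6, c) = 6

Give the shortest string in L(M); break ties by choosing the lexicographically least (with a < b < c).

A breadth-first search from 0 reaches an accepting state first via the path 0 → 4 → 1 → 3 on input aca.
No string of length < 3 is accepted (BFS exhausts all shorter strings without reaching an accepting state), and aca is the lexicographically least accepting string of length 3.

aca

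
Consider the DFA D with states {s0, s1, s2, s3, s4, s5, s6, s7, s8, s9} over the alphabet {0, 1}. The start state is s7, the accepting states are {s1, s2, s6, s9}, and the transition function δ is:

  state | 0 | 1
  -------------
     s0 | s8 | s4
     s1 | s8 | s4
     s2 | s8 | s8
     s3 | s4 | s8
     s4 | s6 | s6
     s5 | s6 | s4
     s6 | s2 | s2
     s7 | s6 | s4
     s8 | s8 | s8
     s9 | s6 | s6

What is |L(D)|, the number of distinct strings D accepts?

The useful subgraph on states {s2, s4, s6, s7} is acyclic, so L(D) is finite; the longest accepting path visits 4 useful states, giving maximum string length 3.
Counting accepting paths from s7 by length: 1 of length 1, 4 of length 2, 4 of length 3. Total 9.

9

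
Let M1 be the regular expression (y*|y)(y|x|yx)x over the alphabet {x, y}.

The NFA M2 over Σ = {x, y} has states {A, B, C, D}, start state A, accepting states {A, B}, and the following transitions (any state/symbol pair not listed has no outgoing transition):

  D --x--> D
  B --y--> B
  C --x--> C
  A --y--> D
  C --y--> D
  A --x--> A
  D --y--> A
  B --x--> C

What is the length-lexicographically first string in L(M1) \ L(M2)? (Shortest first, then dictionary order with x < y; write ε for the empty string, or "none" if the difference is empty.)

The string yx is accepted by M1 but not by M2.
No shorter string lies in the difference, and yx is the lexicographically first length-2 string in L(M1) \ L(M2).

yx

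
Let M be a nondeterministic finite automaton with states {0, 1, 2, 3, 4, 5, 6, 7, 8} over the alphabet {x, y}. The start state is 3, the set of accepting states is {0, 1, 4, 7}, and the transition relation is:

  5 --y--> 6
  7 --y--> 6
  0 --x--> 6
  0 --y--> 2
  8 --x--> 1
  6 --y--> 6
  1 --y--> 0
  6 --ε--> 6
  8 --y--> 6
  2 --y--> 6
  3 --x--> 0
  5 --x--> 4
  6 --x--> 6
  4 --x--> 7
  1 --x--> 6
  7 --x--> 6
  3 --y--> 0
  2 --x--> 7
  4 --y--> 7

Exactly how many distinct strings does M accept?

4

The useful subgraph on states {0, 2, 3, 7} is acyclic, so L(M) is finite; the longest accepting path visits 4 useful states, giving maximum string length 3.
Counting accepting paths from 3 by length: 2 of length 1, 2 of length 3. Total 4.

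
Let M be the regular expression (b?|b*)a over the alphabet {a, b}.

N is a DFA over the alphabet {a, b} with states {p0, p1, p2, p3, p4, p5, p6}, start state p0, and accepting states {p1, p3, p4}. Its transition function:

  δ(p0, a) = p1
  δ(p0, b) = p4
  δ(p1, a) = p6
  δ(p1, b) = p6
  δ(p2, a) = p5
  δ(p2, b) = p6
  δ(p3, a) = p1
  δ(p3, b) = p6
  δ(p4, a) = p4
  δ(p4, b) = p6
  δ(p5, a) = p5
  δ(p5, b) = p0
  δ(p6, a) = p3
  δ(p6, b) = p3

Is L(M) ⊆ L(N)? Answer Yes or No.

Yes

Converting the expression M to a DFA (subset construction, then merging equivalent states) gives the minimal DFA with states {m0, m1, m2}, start state m0, accepting states {m1} and transitions m0: a→m1, b→m0; m1: a→m2, b→m2; m2: a→m2, b→m2.
Exploring the product automaton M × N from the start pair (m0, p0), following both machines on each input symbol, reaches 11 state pairs: (m0, p0), (m1, p1), (m0, p4), (m2, p6), (m1, p4), (m0, p6), (m2, p3), (m2, p4), (m1, p3), (m0, p3), (m2, p1).
M accepts in {m1} and N accepts in {p1, p3, p4}. The reachable pairs whose M-component is accepting are (m1, p1), (m1, p4), (m1, p3); in each of them the N-component is accepting too, so the product for L(M) \ L(N) (M-component accepting, N-component rejecting) has no reachable accepting pair and the difference is empty.
Hence every string in L(M) is also in L(N).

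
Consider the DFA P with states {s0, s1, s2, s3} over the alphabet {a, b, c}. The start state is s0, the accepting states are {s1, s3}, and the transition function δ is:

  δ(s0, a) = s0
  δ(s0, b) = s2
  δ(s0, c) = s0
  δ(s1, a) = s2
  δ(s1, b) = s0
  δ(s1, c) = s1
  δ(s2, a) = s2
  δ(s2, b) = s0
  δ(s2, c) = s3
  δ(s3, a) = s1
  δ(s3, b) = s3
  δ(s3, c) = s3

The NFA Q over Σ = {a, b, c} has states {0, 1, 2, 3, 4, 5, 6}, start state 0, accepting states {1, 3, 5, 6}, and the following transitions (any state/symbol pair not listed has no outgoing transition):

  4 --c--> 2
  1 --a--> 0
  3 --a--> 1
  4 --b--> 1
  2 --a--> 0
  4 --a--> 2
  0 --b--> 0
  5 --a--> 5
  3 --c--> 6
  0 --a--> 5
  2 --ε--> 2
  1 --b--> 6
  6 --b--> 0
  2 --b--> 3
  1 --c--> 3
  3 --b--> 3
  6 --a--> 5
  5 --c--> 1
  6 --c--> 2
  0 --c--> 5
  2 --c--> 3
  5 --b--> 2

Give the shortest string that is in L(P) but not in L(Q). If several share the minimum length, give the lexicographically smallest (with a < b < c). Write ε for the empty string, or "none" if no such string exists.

The string bcb is accepted by P but not by Q.
No shorter string lies in the difference, and bcb is the lexicographically first length-3 string in L(P) \ L(Q).

bcb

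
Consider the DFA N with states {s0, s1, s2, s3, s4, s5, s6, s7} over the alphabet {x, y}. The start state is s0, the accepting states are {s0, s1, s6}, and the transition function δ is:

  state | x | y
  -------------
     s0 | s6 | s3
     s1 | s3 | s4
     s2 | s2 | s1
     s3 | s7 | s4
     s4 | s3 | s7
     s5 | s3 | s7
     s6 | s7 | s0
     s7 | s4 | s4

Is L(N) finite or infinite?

infinite

State s0 is reachable from the start and can reach an accepting state, and it lies on the cycle s0 → s6 → s0.
Traversing that cycle any number of times yields accepted strings of unbounded length, so the language is infinite.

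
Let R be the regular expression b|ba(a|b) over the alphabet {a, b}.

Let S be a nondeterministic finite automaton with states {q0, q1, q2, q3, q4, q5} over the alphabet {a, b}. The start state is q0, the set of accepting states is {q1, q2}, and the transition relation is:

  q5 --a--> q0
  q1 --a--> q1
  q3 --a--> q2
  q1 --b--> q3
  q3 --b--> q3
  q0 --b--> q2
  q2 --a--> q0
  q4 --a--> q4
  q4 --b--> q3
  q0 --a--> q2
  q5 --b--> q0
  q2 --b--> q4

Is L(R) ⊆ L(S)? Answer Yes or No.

Converting the expression R to a DFA (subset construction, then merging equivalent states) gives the minimal DFA with states {r0, r1, r2, r3, r4}, start state r0, accepting states {r2, r4} and transitions r0: a→r1, b→r2; r1: a→r1, b→r1; r2: a→r3, b→r1; r3: a→r4, b→r4; r4: a→r1, b→r1.
Exploring the product automaton R × S from the start pair (r0, q0), following both machines on each input symbol, reaches 8 state pairs: (r0, q0), (r1, q2), (r2, q2), (r1, q0), (r1, q4), (r3, q0), (r1, q3), (r4, q2).
R accepts in {r2, r4} and S accepts in {q1, q2}. The reachable pairs whose R-component is accepting are (r2, q2), (r4, q2); in each of them the S-component is accepting too, so the product for L(R) \ L(S) (R-component accepting, S-component rejecting) has no reachable accepting pair and the difference is empty.
Hence every string in L(R) is also in L(S).

Yes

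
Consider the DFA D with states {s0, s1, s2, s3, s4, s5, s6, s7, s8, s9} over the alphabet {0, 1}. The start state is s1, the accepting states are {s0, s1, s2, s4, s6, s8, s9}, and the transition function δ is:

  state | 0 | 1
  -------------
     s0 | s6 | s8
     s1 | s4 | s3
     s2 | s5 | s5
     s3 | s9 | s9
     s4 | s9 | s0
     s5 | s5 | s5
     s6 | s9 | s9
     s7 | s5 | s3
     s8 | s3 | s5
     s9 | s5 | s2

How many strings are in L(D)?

The useful subgraph on states {s0, s1, s2, s3, s4, s6, s8, s9} is acyclic, so L(D) is finite; the longest accepting path visits 7 useful states, giving maximum string length 6.
Counting accepting paths from s1 by length: 1 of length 0, 1 of length 1, 4 of length 2, 5 of length 3, 2 of length 4, 4 of length 5, 2 of length 6. Total 19.

19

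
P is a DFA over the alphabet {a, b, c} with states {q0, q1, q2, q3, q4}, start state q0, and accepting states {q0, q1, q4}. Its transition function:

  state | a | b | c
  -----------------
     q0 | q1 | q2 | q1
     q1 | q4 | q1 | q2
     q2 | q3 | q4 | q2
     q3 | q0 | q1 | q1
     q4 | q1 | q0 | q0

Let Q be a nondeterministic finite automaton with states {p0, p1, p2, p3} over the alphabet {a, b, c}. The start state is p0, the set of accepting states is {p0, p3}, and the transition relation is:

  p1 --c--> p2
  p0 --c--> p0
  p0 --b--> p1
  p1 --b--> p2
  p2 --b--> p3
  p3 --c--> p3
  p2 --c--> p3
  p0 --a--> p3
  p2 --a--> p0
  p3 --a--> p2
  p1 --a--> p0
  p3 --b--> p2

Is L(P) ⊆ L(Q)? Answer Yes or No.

The string aa is in L(P) but not in L(Q).
So L(P) ⊄ L(Q).

No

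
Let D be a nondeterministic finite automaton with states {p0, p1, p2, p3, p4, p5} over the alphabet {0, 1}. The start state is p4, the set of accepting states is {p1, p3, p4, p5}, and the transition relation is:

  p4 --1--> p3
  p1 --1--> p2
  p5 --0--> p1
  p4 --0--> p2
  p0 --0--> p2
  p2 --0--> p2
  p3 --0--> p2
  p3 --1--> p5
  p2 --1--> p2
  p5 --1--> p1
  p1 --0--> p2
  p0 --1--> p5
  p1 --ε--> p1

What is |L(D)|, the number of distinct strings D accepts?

The useful subgraph on states {p1, p3, p4, p5} is acyclic, so L(D) is finite; the longest accepting path visits 4 useful states, giving maximum string length 3.
Counting accepting paths from p4 by length: 1 of length 0, 1 of length 1, 1 of length 2, 2 of length 3. Total 5.

5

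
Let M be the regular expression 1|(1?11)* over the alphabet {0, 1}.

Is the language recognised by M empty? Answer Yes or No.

No

The empty string ε matches the expression, so it belongs to L(M).
Since L(M) contains at least one string, it is not empty.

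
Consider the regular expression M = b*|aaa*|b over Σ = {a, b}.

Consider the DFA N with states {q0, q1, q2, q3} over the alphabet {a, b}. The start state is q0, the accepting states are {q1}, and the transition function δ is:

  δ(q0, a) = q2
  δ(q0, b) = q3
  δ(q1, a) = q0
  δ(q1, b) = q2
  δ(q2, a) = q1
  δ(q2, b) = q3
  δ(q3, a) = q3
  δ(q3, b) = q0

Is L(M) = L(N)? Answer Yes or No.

No

The empty string ε is accepted by M but rejected by N.
So L(M) ≠ L(N).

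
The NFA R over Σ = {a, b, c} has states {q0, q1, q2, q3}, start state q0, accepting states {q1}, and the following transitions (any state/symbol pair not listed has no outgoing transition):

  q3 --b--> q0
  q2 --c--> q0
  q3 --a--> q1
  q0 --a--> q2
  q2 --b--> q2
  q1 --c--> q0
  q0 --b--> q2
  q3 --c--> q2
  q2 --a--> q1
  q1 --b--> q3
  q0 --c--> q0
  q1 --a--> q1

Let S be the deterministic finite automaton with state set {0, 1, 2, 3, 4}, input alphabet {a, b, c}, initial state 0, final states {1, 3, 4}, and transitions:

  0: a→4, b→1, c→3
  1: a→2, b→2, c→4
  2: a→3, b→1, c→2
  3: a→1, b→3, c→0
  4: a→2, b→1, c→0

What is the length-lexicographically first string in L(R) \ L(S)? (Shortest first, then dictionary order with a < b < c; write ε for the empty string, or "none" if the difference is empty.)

The string aa is accepted by R but not by S.
No shorter string lies in the difference, and aa is the lexicographically first length-2 string in L(R) \ L(S).

aa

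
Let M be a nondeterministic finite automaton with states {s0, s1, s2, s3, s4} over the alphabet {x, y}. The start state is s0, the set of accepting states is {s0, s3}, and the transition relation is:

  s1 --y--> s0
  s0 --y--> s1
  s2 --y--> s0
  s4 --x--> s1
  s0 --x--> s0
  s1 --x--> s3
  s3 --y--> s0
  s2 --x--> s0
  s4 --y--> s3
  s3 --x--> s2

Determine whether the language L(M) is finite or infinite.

State s0 is reachable from the start and can reach an accepting state, and it lies on the cycle s0 → s0.
Traversing that cycle any number of times yields accepted strings of unbounded length, so the language is infinite.

infinite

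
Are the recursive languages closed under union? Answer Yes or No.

Run a decider for L₁ and then a decider for L₂ on the input and accept if either accepts; both sub-runs halt, so this is again a decider.
So the recursive languages are closed under union.

Yes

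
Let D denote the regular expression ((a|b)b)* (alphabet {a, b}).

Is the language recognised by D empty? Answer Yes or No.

The empty string ε matches the expression, so it belongs to L(D).
Since L(D) contains at least one string, it is not empty.

No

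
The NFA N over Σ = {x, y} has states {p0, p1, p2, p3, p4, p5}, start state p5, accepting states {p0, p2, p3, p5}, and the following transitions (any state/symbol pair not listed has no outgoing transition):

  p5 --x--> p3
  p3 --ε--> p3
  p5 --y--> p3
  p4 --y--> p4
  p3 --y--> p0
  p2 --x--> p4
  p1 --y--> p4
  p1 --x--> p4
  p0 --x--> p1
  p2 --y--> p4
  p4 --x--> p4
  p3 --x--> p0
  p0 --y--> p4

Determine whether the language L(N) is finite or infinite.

The useful states (reachable from p5 and able to reach an accepting state) are {p0, p3, p5}.
Restricted to these states the transition graph has no cycle, so every accepting path has bounded length and L is finite.

finite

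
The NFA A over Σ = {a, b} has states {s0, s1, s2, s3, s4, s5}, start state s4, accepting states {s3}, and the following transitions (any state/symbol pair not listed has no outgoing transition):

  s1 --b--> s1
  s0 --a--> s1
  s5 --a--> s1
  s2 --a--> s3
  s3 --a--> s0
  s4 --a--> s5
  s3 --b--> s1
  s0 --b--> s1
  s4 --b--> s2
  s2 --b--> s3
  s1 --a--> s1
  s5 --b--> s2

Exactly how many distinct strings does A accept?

The useful subgraph on states {s2, s3, s4, s5} is acyclic, so L(A) is finite; the longest accepting path visits 4 useful states, giving maximum string length 3.
Counting accepting paths from s4 by length: 2 of length 2, 2 of length 3. Total 4.

4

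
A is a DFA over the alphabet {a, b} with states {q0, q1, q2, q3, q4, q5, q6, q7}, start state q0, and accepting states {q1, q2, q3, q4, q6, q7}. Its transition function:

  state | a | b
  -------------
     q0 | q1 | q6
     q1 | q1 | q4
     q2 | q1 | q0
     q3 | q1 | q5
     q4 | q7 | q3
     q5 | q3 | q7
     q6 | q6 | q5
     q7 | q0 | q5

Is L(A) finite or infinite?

State q1 is reachable from the start and can reach an accepting state, and it lies on the cycle q1 → q1.
Traversing that cycle any number of times yields accepted strings of unbounded length, so the language is infinite.

infinite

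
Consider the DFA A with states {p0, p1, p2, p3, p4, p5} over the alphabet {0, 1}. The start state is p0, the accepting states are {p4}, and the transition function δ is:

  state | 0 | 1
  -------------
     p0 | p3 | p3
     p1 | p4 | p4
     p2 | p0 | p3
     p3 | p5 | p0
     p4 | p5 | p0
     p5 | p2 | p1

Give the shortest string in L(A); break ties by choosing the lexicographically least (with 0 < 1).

0010

A breadth-first search from p0 reaches an accepting state first via the path p0 → p3 → p5 → p1 → p4 on input 0010.
No string of length < 4 is accepted (BFS exhausts all shorter strings without reaching an accepting state), and 0010 is the lexicographically least accepting string of length 4.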